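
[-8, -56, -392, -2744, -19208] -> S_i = -8*7^i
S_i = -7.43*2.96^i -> [-7.43, -21.99, -65.1, -192.69, -570.37]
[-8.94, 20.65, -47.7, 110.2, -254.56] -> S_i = -8.94*(-2.31)^i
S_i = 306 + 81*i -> [306, 387, 468, 549, 630]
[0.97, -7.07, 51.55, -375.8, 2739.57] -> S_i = 0.97*(-7.29)^i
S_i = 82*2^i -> [82, 164, 328, 656, 1312]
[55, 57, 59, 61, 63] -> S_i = 55 + 2*i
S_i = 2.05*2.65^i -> [2.05, 5.43, 14.4, 38.15, 101.1]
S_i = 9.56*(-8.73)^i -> [9.56, -83.46, 728.6, -6360.64, 55528.36]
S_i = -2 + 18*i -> [-2, 16, 34, 52, 70]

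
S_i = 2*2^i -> [2, 4, 8, 16, 32]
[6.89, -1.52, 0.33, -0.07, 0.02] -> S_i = 6.89*(-0.22)^i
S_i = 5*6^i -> [5, 30, 180, 1080, 6480]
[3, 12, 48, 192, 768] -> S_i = 3*4^i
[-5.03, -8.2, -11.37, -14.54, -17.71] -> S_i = -5.03 + -3.17*i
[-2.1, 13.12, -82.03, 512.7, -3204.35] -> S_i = -2.10*(-6.25)^i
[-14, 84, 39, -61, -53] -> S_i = Random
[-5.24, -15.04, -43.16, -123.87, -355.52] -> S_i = -5.24*2.87^i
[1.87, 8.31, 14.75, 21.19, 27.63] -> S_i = 1.87 + 6.44*i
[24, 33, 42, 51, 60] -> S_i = 24 + 9*i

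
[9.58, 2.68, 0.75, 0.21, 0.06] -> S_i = 9.58*0.28^i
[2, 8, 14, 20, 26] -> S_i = 2 + 6*i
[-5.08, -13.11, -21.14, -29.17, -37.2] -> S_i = -5.08 + -8.03*i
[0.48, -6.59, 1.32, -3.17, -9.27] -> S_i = Random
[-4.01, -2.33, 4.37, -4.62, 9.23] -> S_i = Random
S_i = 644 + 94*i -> [644, 738, 832, 926, 1020]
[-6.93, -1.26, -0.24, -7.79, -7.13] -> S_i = Random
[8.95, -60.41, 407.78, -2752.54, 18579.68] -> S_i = 8.95*(-6.75)^i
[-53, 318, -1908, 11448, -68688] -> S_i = -53*-6^i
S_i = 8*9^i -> [8, 72, 648, 5832, 52488]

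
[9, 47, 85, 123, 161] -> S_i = 9 + 38*i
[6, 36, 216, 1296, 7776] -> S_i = 6*6^i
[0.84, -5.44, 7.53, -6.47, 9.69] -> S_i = Random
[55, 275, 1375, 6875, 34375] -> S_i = 55*5^i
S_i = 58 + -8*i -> [58, 50, 42, 34, 26]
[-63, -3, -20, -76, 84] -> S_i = Random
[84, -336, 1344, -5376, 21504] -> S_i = 84*-4^i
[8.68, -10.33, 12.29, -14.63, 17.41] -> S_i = 8.68*(-1.19)^i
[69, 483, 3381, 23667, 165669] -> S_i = 69*7^i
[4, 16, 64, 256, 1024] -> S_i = 4*4^i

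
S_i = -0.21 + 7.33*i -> [-0.21, 7.12, 14.45, 21.78, 29.11]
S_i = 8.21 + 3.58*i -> [8.21, 11.79, 15.37, 18.95, 22.53]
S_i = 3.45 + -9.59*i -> [3.45, -6.14, -15.73, -25.32, -34.91]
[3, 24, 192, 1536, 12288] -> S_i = 3*8^i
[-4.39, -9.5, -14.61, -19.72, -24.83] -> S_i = -4.39 + -5.11*i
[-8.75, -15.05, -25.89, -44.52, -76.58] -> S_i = -8.75*1.72^i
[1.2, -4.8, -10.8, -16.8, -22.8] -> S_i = 1.20 + -6.00*i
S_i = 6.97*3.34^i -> [6.97, 23.28, 77.75, 259.7, 867.4]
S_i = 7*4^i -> [7, 28, 112, 448, 1792]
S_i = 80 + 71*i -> [80, 151, 222, 293, 364]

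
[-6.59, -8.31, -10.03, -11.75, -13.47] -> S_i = -6.59 + -1.72*i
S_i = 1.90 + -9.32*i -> [1.9, -7.42, -16.74, -26.06, -35.38]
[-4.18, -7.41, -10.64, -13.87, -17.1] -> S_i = -4.18 + -3.23*i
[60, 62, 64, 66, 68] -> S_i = 60 + 2*i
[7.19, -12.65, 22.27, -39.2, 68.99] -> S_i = 7.19*(-1.76)^i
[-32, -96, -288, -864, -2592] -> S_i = -32*3^i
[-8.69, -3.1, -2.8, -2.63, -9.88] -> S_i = Random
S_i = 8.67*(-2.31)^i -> [8.67, -20.03, 46.26, -106.87, 246.87]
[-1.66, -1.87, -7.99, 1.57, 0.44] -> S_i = Random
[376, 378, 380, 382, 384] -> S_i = 376 + 2*i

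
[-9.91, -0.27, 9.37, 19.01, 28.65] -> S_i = -9.91 + 9.64*i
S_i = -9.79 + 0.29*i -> [-9.79, -9.5, -9.21, -8.92, -8.63]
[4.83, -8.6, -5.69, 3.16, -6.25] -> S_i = Random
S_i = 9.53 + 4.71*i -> [9.53, 14.24, 18.95, 23.66, 28.37]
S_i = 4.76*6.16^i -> [4.76, 29.32, 180.62, 1112.63, 6853.77]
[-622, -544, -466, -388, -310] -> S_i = -622 + 78*i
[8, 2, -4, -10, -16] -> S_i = 8 + -6*i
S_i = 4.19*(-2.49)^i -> [4.19, -10.43, 25.98, -64.69, 161.07]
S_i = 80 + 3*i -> [80, 83, 86, 89, 92]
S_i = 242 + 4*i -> [242, 246, 250, 254, 258]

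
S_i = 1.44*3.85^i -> [1.44, 5.54, 21.34, 82.18, 316.38]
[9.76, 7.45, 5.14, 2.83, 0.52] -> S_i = 9.76 + -2.31*i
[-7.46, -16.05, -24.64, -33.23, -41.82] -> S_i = -7.46 + -8.59*i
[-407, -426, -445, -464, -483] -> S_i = -407 + -19*i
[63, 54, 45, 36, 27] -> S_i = 63 + -9*i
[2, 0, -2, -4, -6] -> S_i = 2 + -2*i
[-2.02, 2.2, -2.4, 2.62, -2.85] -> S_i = -2.02*(-1.09)^i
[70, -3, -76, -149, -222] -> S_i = 70 + -73*i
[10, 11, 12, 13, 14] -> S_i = 10 + 1*i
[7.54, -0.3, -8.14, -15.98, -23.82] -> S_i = 7.54 + -7.84*i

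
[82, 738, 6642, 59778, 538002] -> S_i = 82*9^i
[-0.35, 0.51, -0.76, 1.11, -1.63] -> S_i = -0.35*(-1.47)^i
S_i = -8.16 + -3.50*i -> [-8.16, -11.66, -15.16, -18.66, -22.16]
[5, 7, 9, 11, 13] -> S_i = 5 + 2*i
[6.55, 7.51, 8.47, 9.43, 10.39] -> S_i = 6.55 + 0.96*i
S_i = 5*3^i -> [5, 15, 45, 135, 405]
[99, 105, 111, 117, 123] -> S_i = 99 + 6*i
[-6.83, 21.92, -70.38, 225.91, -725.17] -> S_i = -6.83*(-3.21)^i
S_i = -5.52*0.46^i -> [-5.52, -2.54, -1.17, -0.54, -0.25]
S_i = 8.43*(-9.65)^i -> [8.43, -81.35, 785.02, -7575.47, 73103.27]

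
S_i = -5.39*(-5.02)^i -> [-5.39, 27.06, -135.83, 681.87, -3422.97]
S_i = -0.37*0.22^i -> [-0.37, -0.08, -0.02, -0.0, -0.0]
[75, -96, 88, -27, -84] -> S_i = Random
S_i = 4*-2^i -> [4, -8, 16, -32, 64]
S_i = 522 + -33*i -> [522, 489, 456, 423, 390]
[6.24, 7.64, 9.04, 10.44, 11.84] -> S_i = 6.24 + 1.40*i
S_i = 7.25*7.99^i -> [7.25, 57.93, 462.84, 3698.1, 29547.8]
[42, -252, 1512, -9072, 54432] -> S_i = 42*-6^i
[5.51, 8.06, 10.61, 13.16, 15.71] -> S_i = 5.51 + 2.55*i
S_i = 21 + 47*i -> [21, 68, 115, 162, 209]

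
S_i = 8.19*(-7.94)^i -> [8.19, -65.03, 516.33, -4099.64, 32551.12]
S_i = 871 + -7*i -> [871, 864, 857, 850, 843]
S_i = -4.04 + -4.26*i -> [-4.04, -8.3, -12.56, -16.82, -21.08]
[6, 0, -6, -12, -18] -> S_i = 6 + -6*i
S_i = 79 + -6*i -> [79, 73, 67, 61, 55]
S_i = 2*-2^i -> [2, -4, 8, -16, 32]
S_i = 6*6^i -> [6, 36, 216, 1296, 7776]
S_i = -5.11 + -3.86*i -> [-5.11, -8.97, -12.83, -16.69, -20.55]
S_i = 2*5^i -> [2, 10, 50, 250, 1250]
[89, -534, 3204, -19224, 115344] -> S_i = 89*-6^i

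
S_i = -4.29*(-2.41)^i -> [-4.29, 10.34, -24.92, 60.05, -144.72]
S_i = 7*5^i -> [7, 35, 175, 875, 4375]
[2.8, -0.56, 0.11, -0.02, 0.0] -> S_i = 2.80*(-0.20)^i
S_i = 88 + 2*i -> [88, 90, 92, 94, 96]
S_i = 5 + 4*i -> [5, 9, 13, 17, 21]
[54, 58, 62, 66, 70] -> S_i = 54 + 4*i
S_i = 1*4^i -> [1, 4, 16, 64, 256]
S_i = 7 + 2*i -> [7, 9, 11, 13, 15]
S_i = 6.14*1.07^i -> [6.14, 6.57, 7.03, 7.52, 8.05]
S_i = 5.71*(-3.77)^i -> [5.71, -21.53, 81.16, -305.96, 1153.46]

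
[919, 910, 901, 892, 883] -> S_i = 919 + -9*i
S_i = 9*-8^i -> [9, -72, 576, -4608, 36864]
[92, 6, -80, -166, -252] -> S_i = 92 + -86*i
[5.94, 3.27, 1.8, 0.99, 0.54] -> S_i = 5.94*0.55^i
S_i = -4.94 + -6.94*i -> [-4.94, -11.88, -18.82, -25.76, -32.7]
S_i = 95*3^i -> [95, 285, 855, 2565, 7695]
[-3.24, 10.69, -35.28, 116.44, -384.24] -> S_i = -3.24*(-3.30)^i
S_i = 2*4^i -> [2, 8, 32, 128, 512]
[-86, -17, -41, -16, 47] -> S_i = Random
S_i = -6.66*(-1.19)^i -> [-6.66, 7.93, -9.43, 11.22, -13.36]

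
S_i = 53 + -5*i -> [53, 48, 43, 38, 33]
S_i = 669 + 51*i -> [669, 720, 771, 822, 873]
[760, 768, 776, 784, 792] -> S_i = 760 + 8*i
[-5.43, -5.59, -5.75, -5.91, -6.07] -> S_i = -5.43 + -0.16*i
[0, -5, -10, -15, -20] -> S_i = 0 + -5*i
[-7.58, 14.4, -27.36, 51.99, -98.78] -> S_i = -7.58*(-1.90)^i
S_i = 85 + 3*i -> [85, 88, 91, 94, 97]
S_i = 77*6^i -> [77, 462, 2772, 16632, 99792]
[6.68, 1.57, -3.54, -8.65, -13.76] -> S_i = 6.68 + -5.11*i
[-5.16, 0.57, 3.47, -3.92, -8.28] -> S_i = Random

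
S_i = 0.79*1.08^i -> [0.79, 0.85, 0.92, 1.0, 1.07]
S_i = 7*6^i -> [7, 42, 252, 1512, 9072]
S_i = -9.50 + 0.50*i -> [-9.5, -9.0, -8.5, -8.0, -7.5]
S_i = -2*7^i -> [-2, -14, -98, -686, -4802]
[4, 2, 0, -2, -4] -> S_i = 4 + -2*i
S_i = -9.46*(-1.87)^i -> [-9.46, 17.69, -33.08, 61.86, -115.68]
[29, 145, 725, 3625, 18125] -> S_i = 29*5^i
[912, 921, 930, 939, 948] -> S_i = 912 + 9*i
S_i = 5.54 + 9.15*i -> [5.54, 14.69, 23.84, 32.99, 42.14]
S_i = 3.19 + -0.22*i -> [3.19, 2.97, 2.75, 2.53, 2.31]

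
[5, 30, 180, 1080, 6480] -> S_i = 5*6^i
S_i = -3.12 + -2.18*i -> [-3.12, -5.3, -7.48, -9.66, -11.84]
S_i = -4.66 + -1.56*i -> [-4.66, -6.22, -7.78, -9.34, -10.9]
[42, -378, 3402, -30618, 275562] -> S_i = 42*-9^i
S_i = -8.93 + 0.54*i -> [-8.93, -8.39, -7.85, -7.31, -6.77]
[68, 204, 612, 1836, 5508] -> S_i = 68*3^i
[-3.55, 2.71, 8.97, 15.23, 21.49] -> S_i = -3.55 + 6.26*i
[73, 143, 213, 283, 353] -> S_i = 73 + 70*i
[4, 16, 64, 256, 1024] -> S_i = 4*4^i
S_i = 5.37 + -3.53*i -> [5.37, 1.84, -1.69, -5.22, -8.75]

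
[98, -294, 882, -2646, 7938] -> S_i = 98*-3^i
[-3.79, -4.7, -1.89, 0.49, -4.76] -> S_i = Random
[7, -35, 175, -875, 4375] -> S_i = 7*-5^i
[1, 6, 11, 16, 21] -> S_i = 1 + 5*i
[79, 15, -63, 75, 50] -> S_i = Random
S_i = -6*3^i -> [-6, -18, -54, -162, -486]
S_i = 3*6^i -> [3, 18, 108, 648, 3888]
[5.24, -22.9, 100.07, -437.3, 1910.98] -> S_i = 5.24*(-4.37)^i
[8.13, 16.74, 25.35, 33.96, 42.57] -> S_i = 8.13 + 8.61*i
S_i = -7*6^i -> [-7, -42, -252, -1512, -9072]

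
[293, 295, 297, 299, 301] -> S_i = 293 + 2*i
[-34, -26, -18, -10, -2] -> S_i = -34 + 8*i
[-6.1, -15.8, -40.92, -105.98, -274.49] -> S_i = -6.10*2.59^i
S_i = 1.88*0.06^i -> [1.88, 0.11, 0.01, 0.0, 0.0]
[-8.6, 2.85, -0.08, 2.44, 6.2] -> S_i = Random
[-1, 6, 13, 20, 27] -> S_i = -1 + 7*i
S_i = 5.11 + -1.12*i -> [5.11, 3.99, 2.87, 1.75, 0.63]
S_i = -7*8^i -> [-7, -56, -448, -3584, -28672]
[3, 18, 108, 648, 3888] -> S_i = 3*6^i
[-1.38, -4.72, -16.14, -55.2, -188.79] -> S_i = -1.38*3.42^i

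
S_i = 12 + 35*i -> [12, 47, 82, 117, 152]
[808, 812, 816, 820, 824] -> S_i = 808 + 4*i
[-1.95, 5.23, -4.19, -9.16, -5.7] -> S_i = Random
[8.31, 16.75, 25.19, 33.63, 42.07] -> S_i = 8.31 + 8.44*i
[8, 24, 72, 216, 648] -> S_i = 8*3^i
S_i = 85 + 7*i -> [85, 92, 99, 106, 113]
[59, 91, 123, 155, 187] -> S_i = 59 + 32*i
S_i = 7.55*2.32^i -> [7.55, 17.52, 40.64, 94.28, 218.73]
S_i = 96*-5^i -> [96, -480, 2400, -12000, 60000]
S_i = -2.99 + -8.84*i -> [-2.99, -11.83, -20.67, -29.51, -38.35]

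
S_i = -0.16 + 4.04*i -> [-0.16, 3.88, 7.92, 11.96, 16.0]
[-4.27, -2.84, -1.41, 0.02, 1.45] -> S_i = -4.27 + 1.43*i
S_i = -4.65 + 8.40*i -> [-4.65, 3.75, 12.15, 20.55, 28.95]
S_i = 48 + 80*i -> [48, 128, 208, 288, 368]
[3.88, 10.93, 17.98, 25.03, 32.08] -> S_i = 3.88 + 7.05*i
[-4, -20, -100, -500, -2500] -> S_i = -4*5^i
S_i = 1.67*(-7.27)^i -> [1.67, -12.14, 88.26, -641.68, 4665.03]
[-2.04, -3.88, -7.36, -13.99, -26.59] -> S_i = -2.04*1.90^i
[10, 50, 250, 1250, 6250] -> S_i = 10*5^i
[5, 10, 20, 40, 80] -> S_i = 5*2^i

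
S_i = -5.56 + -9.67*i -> [-5.56, -15.23, -24.9, -34.57, -44.24]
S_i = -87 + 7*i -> [-87, -80, -73, -66, -59]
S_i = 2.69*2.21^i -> [2.69, 5.94, 13.14, 29.04, 64.17]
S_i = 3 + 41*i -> [3, 44, 85, 126, 167]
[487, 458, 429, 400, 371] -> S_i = 487 + -29*i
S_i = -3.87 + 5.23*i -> [-3.87, 1.36, 6.59, 11.82, 17.05]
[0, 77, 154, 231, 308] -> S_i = 0 + 77*i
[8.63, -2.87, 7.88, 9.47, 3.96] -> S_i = Random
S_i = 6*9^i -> [6, 54, 486, 4374, 39366]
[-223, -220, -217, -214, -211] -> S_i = -223 + 3*i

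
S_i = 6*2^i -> [6, 12, 24, 48, 96]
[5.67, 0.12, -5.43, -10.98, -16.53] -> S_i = 5.67 + -5.55*i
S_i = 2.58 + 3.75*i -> [2.58, 6.33, 10.08, 13.83, 17.58]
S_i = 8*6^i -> [8, 48, 288, 1728, 10368]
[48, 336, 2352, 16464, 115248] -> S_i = 48*7^i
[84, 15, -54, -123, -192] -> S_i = 84 + -69*i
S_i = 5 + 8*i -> [5, 13, 21, 29, 37]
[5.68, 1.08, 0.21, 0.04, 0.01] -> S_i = 5.68*0.19^i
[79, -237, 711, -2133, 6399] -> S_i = 79*-3^i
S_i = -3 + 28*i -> [-3, 25, 53, 81, 109]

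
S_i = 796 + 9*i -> [796, 805, 814, 823, 832]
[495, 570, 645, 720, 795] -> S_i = 495 + 75*i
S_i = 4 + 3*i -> [4, 7, 10, 13, 16]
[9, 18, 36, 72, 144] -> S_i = 9*2^i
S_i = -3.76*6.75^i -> [-3.76, -25.38, -171.32, -1156.38, -7805.54]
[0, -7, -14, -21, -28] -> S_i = 0 + -7*i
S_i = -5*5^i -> [-5, -25, -125, -625, -3125]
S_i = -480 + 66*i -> [-480, -414, -348, -282, -216]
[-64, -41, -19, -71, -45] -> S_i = Random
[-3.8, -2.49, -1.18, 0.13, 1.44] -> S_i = -3.80 + 1.31*i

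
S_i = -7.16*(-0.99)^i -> [-7.16, 7.09, -7.02, 6.95, -6.88]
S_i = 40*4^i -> [40, 160, 640, 2560, 10240]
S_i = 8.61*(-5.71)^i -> [8.61, -49.16, 280.72, -1602.92, 9152.67]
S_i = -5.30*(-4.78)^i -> [-5.3, 25.33, -121.1, 578.84, -2766.86]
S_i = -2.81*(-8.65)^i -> [-2.81, 24.31, -210.25, 1818.67, -15731.52]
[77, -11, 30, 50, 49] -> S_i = Random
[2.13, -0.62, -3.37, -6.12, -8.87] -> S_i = 2.13 + -2.75*i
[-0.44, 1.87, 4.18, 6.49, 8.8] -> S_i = -0.44 + 2.31*i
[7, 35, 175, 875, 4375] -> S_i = 7*5^i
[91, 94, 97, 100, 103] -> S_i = 91 + 3*i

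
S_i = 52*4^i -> [52, 208, 832, 3328, 13312]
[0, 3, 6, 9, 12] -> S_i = 0 + 3*i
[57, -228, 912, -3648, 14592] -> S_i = 57*-4^i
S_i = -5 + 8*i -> [-5, 3, 11, 19, 27]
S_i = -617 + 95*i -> [-617, -522, -427, -332, -237]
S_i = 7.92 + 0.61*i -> [7.92, 8.53, 9.14, 9.75, 10.36]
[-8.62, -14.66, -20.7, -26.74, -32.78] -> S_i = -8.62 + -6.04*i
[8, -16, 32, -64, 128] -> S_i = 8*-2^i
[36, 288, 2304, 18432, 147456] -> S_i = 36*8^i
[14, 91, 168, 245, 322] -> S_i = 14 + 77*i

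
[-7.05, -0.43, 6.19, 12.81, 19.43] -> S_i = -7.05 + 6.62*i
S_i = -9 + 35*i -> [-9, 26, 61, 96, 131]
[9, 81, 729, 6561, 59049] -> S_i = 9*9^i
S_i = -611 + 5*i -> [-611, -606, -601, -596, -591]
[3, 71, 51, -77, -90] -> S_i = Random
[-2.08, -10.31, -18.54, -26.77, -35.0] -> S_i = -2.08 + -8.23*i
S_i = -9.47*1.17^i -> [-9.47, -11.08, -12.96, -15.17, -17.75]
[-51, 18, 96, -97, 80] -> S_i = Random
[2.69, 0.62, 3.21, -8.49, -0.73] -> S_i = Random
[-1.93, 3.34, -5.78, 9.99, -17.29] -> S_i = -1.93*(-1.73)^i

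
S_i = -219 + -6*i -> [-219, -225, -231, -237, -243]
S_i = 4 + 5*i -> [4, 9, 14, 19, 24]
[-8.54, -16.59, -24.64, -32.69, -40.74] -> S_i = -8.54 + -8.05*i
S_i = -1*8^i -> [-1, -8, -64, -512, -4096]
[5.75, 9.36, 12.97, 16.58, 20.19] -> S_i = 5.75 + 3.61*i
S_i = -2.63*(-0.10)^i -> [-2.63, 0.26, -0.03, 0.0, -0.0]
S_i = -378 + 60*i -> [-378, -318, -258, -198, -138]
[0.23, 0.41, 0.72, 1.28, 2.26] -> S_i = 0.23*1.77^i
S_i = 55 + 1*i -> [55, 56, 57, 58, 59]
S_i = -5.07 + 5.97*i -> [-5.07, 0.9, 6.87, 12.84, 18.81]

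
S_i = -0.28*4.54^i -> [-0.28, -1.27, -5.77, -26.2, -118.95]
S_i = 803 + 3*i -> [803, 806, 809, 812, 815]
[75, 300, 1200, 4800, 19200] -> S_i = 75*4^i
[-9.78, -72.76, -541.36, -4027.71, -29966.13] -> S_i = -9.78*7.44^i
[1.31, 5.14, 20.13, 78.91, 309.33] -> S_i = 1.31*3.92^i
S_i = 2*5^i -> [2, 10, 50, 250, 1250]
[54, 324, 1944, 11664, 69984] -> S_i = 54*6^i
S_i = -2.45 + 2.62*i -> [-2.45, 0.17, 2.79, 5.41, 8.03]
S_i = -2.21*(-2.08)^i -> [-2.21, 4.6, -9.56, 19.89, -41.37]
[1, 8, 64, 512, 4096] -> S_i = 1*8^i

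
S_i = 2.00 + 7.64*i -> [2.0, 9.64, 17.28, 24.92, 32.56]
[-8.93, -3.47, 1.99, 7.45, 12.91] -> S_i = -8.93 + 5.46*i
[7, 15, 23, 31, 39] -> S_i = 7 + 8*i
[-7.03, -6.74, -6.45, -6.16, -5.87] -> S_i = -7.03 + 0.29*i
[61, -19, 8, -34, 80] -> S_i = Random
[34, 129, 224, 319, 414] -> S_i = 34 + 95*i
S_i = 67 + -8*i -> [67, 59, 51, 43, 35]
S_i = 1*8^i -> [1, 8, 64, 512, 4096]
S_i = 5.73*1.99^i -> [5.73, 11.4, 22.69, 45.16, 89.86]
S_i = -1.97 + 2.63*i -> [-1.97, 0.66, 3.29, 5.92, 8.55]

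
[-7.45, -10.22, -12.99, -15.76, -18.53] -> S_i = -7.45 + -2.77*i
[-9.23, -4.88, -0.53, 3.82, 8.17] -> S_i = -9.23 + 4.35*i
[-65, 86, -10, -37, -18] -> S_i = Random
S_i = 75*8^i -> [75, 600, 4800, 38400, 307200]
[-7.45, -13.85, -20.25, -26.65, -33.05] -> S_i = -7.45 + -6.40*i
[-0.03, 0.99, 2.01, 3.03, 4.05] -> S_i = -0.03 + 1.02*i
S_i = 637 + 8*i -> [637, 645, 653, 661, 669]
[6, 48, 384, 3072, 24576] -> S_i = 6*8^i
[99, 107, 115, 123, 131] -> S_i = 99 + 8*i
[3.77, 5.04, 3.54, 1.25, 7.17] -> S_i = Random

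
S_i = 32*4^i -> [32, 128, 512, 2048, 8192]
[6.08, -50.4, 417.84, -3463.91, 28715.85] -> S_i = 6.08*(-8.29)^i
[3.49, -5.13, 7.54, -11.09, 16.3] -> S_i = 3.49*(-1.47)^i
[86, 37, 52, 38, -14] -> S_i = Random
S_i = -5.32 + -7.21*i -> [-5.32, -12.53, -19.74, -26.95, -34.16]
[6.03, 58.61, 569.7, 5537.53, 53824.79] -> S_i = 6.03*9.72^i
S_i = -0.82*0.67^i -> [-0.82, -0.55, -0.37, -0.25, -0.17]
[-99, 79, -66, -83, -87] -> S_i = Random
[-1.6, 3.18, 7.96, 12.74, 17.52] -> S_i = -1.60 + 4.78*i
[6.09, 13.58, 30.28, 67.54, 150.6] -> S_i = 6.09*2.23^i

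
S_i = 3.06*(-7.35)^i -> [3.06, -22.49, 165.31, -1215.02, 8930.4]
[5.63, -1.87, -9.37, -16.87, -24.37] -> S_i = 5.63 + -7.50*i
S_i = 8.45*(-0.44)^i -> [8.45, -3.72, 1.64, -0.72, 0.32]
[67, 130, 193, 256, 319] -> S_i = 67 + 63*i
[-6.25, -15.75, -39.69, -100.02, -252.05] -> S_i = -6.25*2.52^i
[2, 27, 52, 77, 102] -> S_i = 2 + 25*i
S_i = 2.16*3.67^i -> [2.16, 7.93, 29.09, 106.77, 391.85]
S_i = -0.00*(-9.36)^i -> [-0.0, 0.0, -0.0, 0.0, -0.0]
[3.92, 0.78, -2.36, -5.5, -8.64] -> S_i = 3.92 + -3.14*i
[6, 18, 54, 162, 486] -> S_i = 6*3^i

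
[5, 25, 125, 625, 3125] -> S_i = 5*5^i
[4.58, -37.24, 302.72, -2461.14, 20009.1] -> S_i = 4.58*(-8.13)^i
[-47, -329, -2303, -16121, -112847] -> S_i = -47*7^i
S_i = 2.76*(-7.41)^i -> [2.76, -20.45, 151.55, -1122.96, 8321.12]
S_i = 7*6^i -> [7, 42, 252, 1512, 9072]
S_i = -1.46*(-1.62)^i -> [-1.46, 2.37, -3.83, 6.21, -10.06]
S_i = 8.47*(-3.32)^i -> [8.47, -28.12, 93.36, -309.95, 1029.05]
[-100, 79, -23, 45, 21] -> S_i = Random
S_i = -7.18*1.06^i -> [-7.18, -7.61, -8.07, -8.55, -9.06]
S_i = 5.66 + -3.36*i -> [5.66, 2.3, -1.06, -4.42, -7.78]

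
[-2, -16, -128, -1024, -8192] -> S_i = -2*8^i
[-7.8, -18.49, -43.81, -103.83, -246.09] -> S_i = -7.80*2.37^i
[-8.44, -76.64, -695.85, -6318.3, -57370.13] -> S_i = -8.44*9.08^i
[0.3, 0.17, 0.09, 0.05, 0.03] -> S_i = 0.30*0.56^i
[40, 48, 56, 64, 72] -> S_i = 40 + 8*i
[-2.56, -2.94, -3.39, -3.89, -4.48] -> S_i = -2.56*1.15^i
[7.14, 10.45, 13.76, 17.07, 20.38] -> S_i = 7.14 + 3.31*i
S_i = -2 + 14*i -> [-2, 12, 26, 40, 54]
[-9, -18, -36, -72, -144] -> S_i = -9*2^i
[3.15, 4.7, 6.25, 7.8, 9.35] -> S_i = 3.15 + 1.55*i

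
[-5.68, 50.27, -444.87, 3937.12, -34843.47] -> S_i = -5.68*(-8.85)^i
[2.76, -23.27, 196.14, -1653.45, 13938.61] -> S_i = 2.76*(-8.43)^i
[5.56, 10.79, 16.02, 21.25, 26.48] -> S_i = 5.56 + 5.23*i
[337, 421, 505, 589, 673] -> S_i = 337 + 84*i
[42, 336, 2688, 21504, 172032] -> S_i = 42*8^i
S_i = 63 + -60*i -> [63, 3, -57, -117, -177]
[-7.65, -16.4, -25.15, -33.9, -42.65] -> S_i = -7.65 + -8.75*i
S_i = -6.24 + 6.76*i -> [-6.24, 0.52, 7.28, 14.04, 20.8]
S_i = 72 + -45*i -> [72, 27, -18, -63, -108]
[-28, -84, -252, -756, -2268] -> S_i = -28*3^i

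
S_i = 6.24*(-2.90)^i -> [6.24, -18.1, 52.48, -152.19, 441.34]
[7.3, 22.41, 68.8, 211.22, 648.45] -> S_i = 7.30*3.07^i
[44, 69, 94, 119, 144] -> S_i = 44 + 25*i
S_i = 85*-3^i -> [85, -255, 765, -2295, 6885]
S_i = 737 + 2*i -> [737, 739, 741, 743, 745]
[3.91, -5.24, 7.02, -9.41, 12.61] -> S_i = 3.91*(-1.34)^i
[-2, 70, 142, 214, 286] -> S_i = -2 + 72*i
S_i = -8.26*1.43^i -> [-8.26, -11.81, -16.89, -24.15, -34.54]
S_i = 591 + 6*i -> [591, 597, 603, 609, 615]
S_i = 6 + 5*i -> [6, 11, 16, 21, 26]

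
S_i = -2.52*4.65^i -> [-2.52, -11.72, -54.49, -253.37, -1178.18]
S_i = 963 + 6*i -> [963, 969, 975, 981, 987]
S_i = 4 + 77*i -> [4, 81, 158, 235, 312]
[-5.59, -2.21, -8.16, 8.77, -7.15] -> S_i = Random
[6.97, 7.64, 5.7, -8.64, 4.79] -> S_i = Random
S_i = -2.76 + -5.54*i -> [-2.76, -8.3, -13.84, -19.38, -24.92]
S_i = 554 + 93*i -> [554, 647, 740, 833, 926]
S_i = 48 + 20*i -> [48, 68, 88, 108, 128]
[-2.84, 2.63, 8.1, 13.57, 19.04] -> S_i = -2.84 + 5.47*i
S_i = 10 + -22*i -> [10, -12, -34, -56, -78]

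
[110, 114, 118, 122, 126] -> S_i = 110 + 4*i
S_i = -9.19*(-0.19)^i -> [-9.19, 1.75, -0.33, 0.06, -0.01]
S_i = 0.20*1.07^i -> [0.2, 0.21, 0.23, 0.25, 0.26]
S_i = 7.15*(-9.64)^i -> [7.15, -68.93, 664.45, -6405.27, 61746.76]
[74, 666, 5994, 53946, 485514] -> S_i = 74*9^i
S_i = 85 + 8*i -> [85, 93, 101, 109, 117]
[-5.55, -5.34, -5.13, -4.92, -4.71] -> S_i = -5.55 + 0.21*i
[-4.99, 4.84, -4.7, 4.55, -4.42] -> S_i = -4.99*(-0.97)^i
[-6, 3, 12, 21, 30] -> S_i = -6 + 9*i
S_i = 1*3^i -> [1, 3, 9, 27, 81]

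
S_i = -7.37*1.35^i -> [-7.37, -9.95, -13.43, -18.13, -24.48]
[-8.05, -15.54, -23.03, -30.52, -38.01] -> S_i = -8.05 + -7.49*i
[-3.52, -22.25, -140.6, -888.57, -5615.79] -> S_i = -3.52*6.32^i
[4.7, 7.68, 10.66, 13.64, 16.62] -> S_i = 4.70 + 2.98*i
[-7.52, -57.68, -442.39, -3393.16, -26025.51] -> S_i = -7.52*7.67^i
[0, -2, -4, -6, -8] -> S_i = 0 + -2*i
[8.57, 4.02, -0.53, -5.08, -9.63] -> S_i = 8.57 + -4.55*i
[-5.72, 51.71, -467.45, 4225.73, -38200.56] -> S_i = -5.72*(-9.04)^i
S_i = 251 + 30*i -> [251, 281, 311, 341, 371]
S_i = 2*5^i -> [2, 10, 50, 250, 1250]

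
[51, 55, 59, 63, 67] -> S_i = 51 + 4*i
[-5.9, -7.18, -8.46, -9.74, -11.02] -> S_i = -5.90 + -1.28*i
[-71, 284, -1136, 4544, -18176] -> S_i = -71*-4^i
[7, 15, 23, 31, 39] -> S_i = 7 + 8*i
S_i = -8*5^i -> [-8, -40, -200, -1000, -5000]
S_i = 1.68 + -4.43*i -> [1.68, -2.75, -7.18, -11.61, -16.04]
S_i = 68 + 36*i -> [68, 104, 140, 176, 212]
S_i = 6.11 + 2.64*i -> [6.11, 8.75, 11.39, 14.03, 16.67]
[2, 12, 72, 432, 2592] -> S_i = 2*6^i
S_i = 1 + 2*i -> [1, 3, 5, 7, 9]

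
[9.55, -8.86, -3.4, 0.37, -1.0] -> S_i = Random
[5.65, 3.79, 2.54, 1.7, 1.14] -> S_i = 5.65*0.67^i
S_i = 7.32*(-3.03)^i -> [7.32, -22.18, 67.2, -203.63, 616.99]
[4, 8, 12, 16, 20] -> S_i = 4 + 4*i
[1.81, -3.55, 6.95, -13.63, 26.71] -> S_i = 1.81*(-1.96)^i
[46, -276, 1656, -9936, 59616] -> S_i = 46*-6^i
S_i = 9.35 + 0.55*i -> [9.35, 9.9, 10.45, 11.0, 11.55]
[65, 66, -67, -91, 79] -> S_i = Random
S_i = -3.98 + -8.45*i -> [-3.98, -12.43, -20.88, -29.33, -37.78]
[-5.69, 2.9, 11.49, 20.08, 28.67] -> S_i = -5.69 + 8.59*i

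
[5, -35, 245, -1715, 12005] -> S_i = 5*-7^i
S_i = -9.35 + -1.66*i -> [-9.35, -11.01, -12.67, -14.33, -15.99]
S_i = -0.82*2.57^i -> [-0.82, -2.11, -5.42, -13.92, -35.77]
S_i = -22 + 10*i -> [-22, -12, -2, 8, 18]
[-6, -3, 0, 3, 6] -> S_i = -6 + 3*i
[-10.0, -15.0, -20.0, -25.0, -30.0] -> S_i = -10.00 + -5.00*i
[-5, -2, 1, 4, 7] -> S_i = -5 + 3*i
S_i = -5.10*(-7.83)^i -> [-5.1, 39.93, -312.68, 2448.25, -19169.78]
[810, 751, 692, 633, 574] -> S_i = 810 + -59*i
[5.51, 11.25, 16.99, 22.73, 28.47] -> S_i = 5.51 + 5.74*i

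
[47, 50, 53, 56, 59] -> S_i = 47 + 3*i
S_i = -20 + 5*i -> [-20, -15, -10, -5, 0]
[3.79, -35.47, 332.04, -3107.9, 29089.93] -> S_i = 3.79*(-9.36)^i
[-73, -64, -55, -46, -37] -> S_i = -73 + 9*i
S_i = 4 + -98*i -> [4, -94, -192, -290, -388]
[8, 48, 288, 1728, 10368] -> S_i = 8*6^i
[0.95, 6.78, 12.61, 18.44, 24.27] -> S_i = 0.95 + 5.83*i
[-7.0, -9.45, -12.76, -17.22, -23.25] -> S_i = -7.00*1.35^i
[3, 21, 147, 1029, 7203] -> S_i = 3*7^i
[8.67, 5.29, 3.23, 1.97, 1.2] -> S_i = 8.67*0.61^i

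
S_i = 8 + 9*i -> [8, 17, 26, 35, 44]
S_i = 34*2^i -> [34, 68, 136, 272, 544]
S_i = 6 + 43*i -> [6, 49, 92, 135, 178]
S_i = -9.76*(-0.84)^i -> [-9.76, 8.2, -6.89, 5.78, -4.86]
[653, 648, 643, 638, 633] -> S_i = 653 + -5*i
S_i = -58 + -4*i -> [-58, -62, -66, -70, -74]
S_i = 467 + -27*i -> [467, 440, 413, 386, 359]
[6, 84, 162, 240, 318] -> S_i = 6 + 78*i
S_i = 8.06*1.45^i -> [8.06, 11.69, 16.95, 24.57, 35.63]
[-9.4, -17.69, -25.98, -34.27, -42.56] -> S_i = -9.40 + -8.29*i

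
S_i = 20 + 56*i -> [20, 76, 132, 188, 244]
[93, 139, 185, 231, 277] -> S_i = 93 + 46*i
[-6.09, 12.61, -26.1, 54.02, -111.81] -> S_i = -6.09*(-2.07)^i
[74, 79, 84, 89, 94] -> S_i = 74 + 5*i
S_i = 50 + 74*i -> [50, 124, 198, 272, 346]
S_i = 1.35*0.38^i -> [1.35, 0.51, 0.19, 0.07, 0.03]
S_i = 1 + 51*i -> [1, 52, 103, 154, 205]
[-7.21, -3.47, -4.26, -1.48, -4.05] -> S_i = Random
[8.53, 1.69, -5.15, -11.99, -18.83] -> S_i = 8.53 + -6.84*i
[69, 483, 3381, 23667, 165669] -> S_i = 69*7^i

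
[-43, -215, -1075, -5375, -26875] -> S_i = -43*5^i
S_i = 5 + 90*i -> [5, 95, 185, 275, 365]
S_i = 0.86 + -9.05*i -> [0.86, -8.19, -17.24, -26.29, -35.34]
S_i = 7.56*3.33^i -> [7.56, 25.17, 83.83, 279.16, 929.61]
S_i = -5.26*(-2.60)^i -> [-5.26, 13.68, -35.56, 92.45, -240.37]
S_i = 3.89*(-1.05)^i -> [3.89, -4.08, 4.29, -4.5, 4.73]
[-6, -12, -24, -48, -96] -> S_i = -6*2^i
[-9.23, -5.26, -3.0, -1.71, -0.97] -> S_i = -9.23*0.57^i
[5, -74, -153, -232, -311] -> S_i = 5 + -79*i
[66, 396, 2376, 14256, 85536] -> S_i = 66*6^i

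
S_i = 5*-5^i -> [5, -25, 125, -625, 3125]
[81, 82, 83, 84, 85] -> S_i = 81 + 1*i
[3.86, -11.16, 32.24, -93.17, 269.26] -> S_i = 3.86*(-2.89)^i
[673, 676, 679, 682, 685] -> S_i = 673 + 3*i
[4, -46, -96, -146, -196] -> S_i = 4 + -50*i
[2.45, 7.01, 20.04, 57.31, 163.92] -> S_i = 2.45*2.86^i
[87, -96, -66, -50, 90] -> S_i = Random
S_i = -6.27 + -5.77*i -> [-6.27, -12.04, -17.81, -23.58, -29.35]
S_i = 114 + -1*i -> [114, 113, 112, 111, 110]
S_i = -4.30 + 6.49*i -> [-4.3, 2.19, 8.68, 15.17, 21.66]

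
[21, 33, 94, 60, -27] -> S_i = Random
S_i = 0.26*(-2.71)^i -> [0.26, -0.7, 1.91, -5.17, 14.02]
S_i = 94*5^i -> [94, 470, 2350, 11750, 58750]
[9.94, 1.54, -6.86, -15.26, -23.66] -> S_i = 9.94 + -8.40*i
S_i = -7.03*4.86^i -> [-7.03, -34.17, -166.05, -806.98, -3921.94]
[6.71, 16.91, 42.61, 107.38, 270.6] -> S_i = 6.71*2.52^i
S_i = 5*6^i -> [5, 30, 180, 1080, 6480]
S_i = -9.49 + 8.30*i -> [-9.49, -1.19, 7.11, 15.41, 23.71]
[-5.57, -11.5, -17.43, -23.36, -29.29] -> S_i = -5.57 + -5.93*i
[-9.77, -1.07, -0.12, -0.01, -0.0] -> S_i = -9.77*0.11^i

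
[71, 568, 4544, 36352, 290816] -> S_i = 71*8^i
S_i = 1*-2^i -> [1, -2, 4, -8, 16]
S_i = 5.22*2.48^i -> [5.22, 12.95, 32.11, 79.62, 197.46]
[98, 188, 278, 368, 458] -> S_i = 98 + 90*i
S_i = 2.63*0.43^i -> [2.63, 1.13, 0.49, 0.21, 0.09]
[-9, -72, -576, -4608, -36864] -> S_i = -9*8^i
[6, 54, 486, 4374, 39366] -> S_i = 6*9^i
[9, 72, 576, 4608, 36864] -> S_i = 9*8^i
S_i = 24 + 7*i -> [24, 31, 38, 45, 52]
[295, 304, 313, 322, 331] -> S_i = 295 + 9*i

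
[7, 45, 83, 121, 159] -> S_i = 7 + 38*i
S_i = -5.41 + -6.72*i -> [-5.41, -12.13, -18.85, -25.57, -32.29]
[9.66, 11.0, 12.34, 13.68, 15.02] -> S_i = 9.66 + 1.34*i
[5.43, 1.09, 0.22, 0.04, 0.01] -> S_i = 5.43*0.20^i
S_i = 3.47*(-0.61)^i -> [3.47, -2.12, 1.29, -0.79, 0.48]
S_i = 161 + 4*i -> [161, 165, 169, 173, 177]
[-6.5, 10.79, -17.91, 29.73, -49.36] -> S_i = -6.50*(-1.66)^i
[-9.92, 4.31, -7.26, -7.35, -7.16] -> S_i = Random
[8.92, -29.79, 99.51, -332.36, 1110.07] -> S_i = 8.92*(-3.34)^i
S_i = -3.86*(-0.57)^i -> [-3.86, 2.2, -1.25, 0.71, -0.41]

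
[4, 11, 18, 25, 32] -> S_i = 4 + 7*i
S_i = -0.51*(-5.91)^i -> [-0.51, 3.01, -17.81, 105.28, -622.19]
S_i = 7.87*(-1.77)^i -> [7.87, -13.93, 24.66, -43.64, 77.24]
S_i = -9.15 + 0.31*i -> [-9.15, -8.84, -8.53, -8.22, -7.91]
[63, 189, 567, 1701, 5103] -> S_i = 63*3^i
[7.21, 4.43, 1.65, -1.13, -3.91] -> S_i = 7.21 + -2.78*i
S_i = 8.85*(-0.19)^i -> [8.85, -1.68, 0.32, -0.06, 0.01]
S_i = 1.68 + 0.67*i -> [1.68, 2.35, 3.02, 3.69, 4.36]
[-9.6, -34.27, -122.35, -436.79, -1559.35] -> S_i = -9.60*3.57^i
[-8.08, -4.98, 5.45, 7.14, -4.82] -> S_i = Random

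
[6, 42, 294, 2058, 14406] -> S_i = 6*7^i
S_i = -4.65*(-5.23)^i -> [-4.65, 24.32, -127.19, 665.21, -3479.04]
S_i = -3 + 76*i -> [-3, 73, 149, 225, 301]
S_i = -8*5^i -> [-8, -40, -200, -1000, -5000]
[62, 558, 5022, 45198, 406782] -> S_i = 62*9^i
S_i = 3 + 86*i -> [3, 89, 175, 261, 347]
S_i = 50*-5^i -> [50, -250, 1250, -6250, 31250]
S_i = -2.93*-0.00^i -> [-2.93, 0.0, -0.0, 0.0, -0.0]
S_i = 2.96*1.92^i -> [2.96, 5.68, 10.91, 20.95, 40.23]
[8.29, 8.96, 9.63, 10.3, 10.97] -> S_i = 8.29 + 0.67*i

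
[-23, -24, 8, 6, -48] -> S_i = Random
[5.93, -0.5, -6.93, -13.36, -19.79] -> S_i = 5.93 + -6.43*i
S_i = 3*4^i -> [3, 12, 48, 192, 768]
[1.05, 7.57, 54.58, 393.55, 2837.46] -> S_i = 1.05*7.21^i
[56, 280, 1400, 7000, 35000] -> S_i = 56*5^i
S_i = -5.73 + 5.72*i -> [-5.73, -0.01, 5.71, 11.43, 17.15]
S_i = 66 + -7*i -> [66, 59, 52, 45, 38]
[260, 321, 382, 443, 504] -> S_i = 260 + 61*i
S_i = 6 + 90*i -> [6, 96, 186, 276, 366]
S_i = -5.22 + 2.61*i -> [-5.22, -2.61, 0.0, 2.61, 5.22]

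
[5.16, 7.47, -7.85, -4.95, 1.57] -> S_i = Random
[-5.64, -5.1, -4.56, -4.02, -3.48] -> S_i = -5.64 + 0.54*i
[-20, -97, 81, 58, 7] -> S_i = Random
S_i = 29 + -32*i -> [29, -3, -35, -67, -99]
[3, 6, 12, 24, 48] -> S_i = 3*2^i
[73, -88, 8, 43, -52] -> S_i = Random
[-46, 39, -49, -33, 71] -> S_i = Random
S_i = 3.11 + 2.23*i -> [3.11, 5.34, 7.57, 9.8, 12.03]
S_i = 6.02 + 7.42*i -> [6.02, 13.44, 20.86, 28.28, 35.7]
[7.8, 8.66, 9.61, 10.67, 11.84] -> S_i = 7.80*1.11^i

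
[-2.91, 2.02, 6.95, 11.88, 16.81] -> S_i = -2.91 + 4.93*i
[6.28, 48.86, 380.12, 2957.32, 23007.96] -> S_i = 6.28*7.78^i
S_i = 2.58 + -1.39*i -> [2.58, 1.19, -0.2, -1.59, -2.98]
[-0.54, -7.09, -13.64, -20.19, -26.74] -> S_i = -0.54 + -6.55*i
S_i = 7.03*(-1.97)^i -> [7.03, -13.85, 27.28, -53.75, 105.88]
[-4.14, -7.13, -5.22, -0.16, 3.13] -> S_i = Random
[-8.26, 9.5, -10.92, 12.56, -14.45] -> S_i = -8.26*(-1.15)^i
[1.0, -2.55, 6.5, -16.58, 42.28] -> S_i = 1.00*(-2.55)^i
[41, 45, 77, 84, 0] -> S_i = Random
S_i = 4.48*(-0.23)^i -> [4.48, -1.03, 0.24, -0.05, 0.01]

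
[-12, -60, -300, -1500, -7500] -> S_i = -12*5^i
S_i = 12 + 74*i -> [12, 86, 160, 234, 308]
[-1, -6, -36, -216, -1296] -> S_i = -1*6^i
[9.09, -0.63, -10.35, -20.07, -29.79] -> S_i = 9.09 + -9.72*i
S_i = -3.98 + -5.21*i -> [-3.98, -9.19, -14.4, -19.61, -24.82]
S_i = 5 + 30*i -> [5, 35, 65, 95, 125]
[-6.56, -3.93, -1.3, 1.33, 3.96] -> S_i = -6.56 + 2.63*i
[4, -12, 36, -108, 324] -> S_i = 4*-3^i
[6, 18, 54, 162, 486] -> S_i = 6*3^i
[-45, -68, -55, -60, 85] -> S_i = Random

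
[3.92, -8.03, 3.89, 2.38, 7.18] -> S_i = Random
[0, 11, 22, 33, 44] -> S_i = 0 + 11*i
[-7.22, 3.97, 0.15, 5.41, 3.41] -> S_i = Random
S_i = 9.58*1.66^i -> [9.58, 15.9, 26.4, 43.82, 72.74]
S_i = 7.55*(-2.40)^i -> [7.55, -18.12, 43.49, -104.37, 250.49]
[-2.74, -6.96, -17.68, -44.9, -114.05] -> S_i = -2.74*2.54^i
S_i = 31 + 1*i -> [31, 32, 33, 34, 35]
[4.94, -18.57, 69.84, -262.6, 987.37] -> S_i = 4.94*(-3.76)^i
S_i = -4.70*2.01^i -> [-4.7, -9.45, -18.99, -38.17, -76.72]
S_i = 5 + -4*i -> [5, 1, -3, -7, -11]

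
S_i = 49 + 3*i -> [49, 52, 55, 58, 61]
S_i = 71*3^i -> [71, 213, 639, 1917, 5751]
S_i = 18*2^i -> [18, 36, 72, 144, 288]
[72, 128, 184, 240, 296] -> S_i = 72 + 56*i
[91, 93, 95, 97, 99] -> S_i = 91 + 2*i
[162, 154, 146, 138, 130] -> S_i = 162 + -8*i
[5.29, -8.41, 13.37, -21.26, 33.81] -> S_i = 5.29*(-1.59)^i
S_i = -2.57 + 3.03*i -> [-2.57, 0.46, 3.49, 6.52, 9.55]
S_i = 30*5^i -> [30, 150, 750, 3750, 18750]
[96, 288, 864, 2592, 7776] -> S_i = 96*3^i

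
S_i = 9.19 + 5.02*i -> [9.19, 14.21, 19.23, 24.25, 29.27]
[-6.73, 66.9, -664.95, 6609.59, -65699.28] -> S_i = -6.73*(-9.94)^i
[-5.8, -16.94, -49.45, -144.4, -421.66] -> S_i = -5.80*2.92^i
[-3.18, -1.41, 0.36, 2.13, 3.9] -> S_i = -3.18 + 1.77*i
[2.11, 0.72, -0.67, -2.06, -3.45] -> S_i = 2.11 + -1.39*i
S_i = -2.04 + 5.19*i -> [-2.04, 3.15, 8.34, 13.53, 18.72]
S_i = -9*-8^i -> [-9, 72, -576, 4608, -36864]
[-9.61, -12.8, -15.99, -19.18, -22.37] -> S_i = -9.61 + -3.19*i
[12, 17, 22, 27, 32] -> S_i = 12 + 5*i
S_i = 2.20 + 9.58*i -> [2.2, 11.78, 21.36, 30.94, 40.52]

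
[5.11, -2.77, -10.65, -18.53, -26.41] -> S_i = 5.11 + -7.88*i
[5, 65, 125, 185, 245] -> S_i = 5 + 60*i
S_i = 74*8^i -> [74, 592, 4736, 37888, 303104]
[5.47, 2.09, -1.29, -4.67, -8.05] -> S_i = 5.47 + -3.38*i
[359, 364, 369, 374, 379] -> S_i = 359 + 5*i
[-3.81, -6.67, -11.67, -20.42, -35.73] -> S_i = -3.81*1.75^i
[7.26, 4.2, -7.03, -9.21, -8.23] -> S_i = Random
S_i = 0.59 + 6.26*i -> [0.59, 6.85, 13.11, 19.37, 25.63]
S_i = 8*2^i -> [8, 16, 32, 64, 128]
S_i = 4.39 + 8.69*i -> [4.39, 13.08, 21.77, 30.46, 39.15]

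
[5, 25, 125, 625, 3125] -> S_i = 5*5^i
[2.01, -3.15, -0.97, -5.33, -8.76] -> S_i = Random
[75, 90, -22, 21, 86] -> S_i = Random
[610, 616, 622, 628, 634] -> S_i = 610 + 6*i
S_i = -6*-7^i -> [-6, 42, -294, 2058, -14406]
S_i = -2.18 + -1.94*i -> [-2.18, -4.12, -6.06, -8.0, -9.94]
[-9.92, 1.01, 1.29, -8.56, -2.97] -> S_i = Random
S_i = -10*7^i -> [-10, -70, -490, -3430, -24010]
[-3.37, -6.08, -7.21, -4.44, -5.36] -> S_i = Random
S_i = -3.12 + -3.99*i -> [-3.12, -7.11, -11.1, -15.09, -19.08]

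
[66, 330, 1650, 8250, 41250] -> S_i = 66*5^i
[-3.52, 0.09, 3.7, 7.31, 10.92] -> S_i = -3.52 + 3.61*i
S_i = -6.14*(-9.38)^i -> [-6.14, 57.59, -540.22, 5067.3, -47531.3]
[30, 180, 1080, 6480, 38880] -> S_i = 30*6^i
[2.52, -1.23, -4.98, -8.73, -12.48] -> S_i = 2.52 + -3.75*i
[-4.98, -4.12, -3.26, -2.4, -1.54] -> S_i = -4.98 + 0.86*i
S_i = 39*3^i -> [39, 117, 351, 1053, 3159]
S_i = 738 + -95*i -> [738, 643, 548, 453, 358]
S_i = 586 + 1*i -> [586, 587, 588, 589, 590]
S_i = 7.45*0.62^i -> [7.45, 4.62, 2.86, 1.78, 1.1]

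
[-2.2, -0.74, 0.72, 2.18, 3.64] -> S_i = -2.20 + 1.46*i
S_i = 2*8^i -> [2, 16, 128, 1024, 8192]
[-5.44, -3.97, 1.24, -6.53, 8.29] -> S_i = Random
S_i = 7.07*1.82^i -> [7.07, 12.87, 23.42, 42.62, 77.57]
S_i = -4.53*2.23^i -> [-4.53, -10.1, -22.53, -50.24, -112.03]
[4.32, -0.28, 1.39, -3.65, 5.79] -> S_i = Random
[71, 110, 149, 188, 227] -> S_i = 71 + 39*i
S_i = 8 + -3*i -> [8, 5, 2, -1, -4]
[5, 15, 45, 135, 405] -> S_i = 5*3^i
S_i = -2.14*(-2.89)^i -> [-2.14, 6.18, -17.87, 51.65, -149.28]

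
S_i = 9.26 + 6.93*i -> [9.26, 16.19, 23.12, 30.05, 36.98]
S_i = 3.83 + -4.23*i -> [3.83, -0.4, -4.63, -8.86, -13.09]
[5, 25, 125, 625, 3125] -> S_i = 5*5^i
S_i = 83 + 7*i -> [83, 90, 97, 104, 111]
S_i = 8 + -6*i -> [8, 2, -4, -10, -16]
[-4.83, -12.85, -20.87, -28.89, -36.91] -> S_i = -4.83 + -8.02*i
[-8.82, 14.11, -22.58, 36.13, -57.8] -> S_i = -8.82*(-1.60)^i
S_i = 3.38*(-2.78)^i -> [3.38, -9.4, 26.12, -72.62, 201.88]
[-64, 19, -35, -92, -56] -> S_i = Random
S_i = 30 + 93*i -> [30, 123, 216, 309, 402]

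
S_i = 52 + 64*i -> [52, 116, 180, 244, 308]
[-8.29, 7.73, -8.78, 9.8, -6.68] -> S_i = Random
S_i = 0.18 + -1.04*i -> [0.18, -0.86, -1.9, -2.94, -3.98]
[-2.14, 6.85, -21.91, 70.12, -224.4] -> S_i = -2.14*(-3.20)^i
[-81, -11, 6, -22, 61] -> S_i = Random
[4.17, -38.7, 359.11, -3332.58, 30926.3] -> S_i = 4.17*(-9.28)^i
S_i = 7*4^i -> [7, 28, 112, 448, 1792]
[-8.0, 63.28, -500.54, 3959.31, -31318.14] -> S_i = -8.00*(-7.91)^i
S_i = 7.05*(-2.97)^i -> [7.05, -20.94, 62.19, -184.7, 548.55]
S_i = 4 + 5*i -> [4, 9, 14, 19, 24]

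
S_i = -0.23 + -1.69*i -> [-0.23, -1.92, -3.61, -5.3, -6.99]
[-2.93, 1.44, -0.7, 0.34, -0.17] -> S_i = -2.93*(-0.49)^i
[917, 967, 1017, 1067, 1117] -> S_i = 917 + 50*i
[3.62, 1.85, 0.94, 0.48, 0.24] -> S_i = 3.62*0.51^i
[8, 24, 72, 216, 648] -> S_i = 8*3^i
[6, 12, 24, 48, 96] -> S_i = 6*2^i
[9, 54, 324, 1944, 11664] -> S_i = 9*6^i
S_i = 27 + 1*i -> [27, 28, 29, 30, 31]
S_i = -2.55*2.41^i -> [-2.55, -6.15, -14.81, -35.69, -86.02]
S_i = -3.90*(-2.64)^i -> [-3.9, 10.3, -27.18, 71.76, -189.44]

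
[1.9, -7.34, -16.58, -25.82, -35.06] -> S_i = 1.90 + -9.24*i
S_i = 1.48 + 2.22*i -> [1.48, 3.7, 5.92, 8.14, 10.36]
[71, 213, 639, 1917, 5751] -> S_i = 71*3^i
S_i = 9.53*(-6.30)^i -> [9.53, -60.04, 378.25, -2382.95, 15012.57]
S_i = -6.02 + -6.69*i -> [-6.02, -12.71, -19.4, -26.09, -32.78]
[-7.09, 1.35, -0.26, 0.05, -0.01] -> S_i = -7.09*(-0.19)^i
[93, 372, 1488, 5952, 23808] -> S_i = 93*4^i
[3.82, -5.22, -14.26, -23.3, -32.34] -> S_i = 3.82 + -9.04*i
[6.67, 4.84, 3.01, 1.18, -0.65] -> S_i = 6.67 + -1.83*i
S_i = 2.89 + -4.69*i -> [2.89, -1.8, -6.49, -11.18, -15.87]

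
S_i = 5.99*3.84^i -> [5.99, 23.0, 88.33, 339.17, 1302.42]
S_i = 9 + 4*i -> [9, 13, 17, 21, 25]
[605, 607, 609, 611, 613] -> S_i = 605 + 2*i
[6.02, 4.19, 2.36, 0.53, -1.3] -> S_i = 6.02 + -1.83*i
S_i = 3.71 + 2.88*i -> [3.71, 6.59, 9.47, 12.35, 15.23]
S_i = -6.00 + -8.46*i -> [-6.0, -14.46, -22.92, -31.38, -39.84]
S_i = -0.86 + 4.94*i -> [-0.86, 4.08, 9.02, 13.96, 18.9]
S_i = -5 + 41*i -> [-5, 36, 77, 118, 159]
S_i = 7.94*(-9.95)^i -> [7.94, -79.0, 786.08, -7821.49, 77823.87]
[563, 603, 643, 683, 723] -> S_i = 563 + 40*i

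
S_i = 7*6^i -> [7, 42, 252, 1512, 9072]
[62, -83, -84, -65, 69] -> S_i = Random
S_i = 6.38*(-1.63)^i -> [6.38, -10.4, 16.95, -27.63, 45.04]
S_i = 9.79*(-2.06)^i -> [9.79, -20.17, 41.54, -85.58, 176.3]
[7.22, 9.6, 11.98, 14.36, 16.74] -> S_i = 7.22 + 2.38*i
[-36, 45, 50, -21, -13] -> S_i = Random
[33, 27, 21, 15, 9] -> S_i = 33 + -6*i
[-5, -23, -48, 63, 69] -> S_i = Random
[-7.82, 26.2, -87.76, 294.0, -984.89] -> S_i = -7.82*(-3.35)^i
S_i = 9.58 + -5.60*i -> [9.58, 3.98, -1.62, -7.22, -12.82]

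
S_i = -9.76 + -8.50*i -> [-9.76, -18.26, -26.76, -35.26, -43.76]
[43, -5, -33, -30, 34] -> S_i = Random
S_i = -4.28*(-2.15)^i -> [-4.28, 9.2, -19.78, 42.54, -91.45]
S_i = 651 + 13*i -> [651, 664, 677, 690, 703]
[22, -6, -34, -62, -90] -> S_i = 22 + -28*i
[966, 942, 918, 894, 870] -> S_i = 966 + -24*i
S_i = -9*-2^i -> [-9, 18, -36, 72, -144]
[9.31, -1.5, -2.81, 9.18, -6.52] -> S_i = Random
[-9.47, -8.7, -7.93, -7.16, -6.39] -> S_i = -9.47 + 0.77*i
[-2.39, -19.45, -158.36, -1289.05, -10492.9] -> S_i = -2.39*8.14^i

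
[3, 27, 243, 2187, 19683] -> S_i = 3*9^i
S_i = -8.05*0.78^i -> [-8.05, -6.28, -4.9, -3.82, -2.98]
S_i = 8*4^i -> [8, 32, 128, 512, 2048]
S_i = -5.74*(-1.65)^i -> [-5.74, 9.47, -15.63, 25.78, -42.54]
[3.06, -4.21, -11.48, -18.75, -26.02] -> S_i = 3.06 + -7.27*i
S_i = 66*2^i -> [66, 132, 264, 528, 1056]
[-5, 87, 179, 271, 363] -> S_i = -5 + 92*i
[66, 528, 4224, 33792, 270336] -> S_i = 66*8^i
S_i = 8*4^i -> [8, 32, 128, 512, 2048]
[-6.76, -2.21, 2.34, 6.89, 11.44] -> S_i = -6.76 + 4.55*i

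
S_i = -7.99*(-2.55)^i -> [-7.99, 20.37, -51.95, 132.49, -337.84]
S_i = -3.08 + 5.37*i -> [-3.08, 2.29, 7.66, 13.03, 18.4]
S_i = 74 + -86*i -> [74, -12, -98, -184, -270]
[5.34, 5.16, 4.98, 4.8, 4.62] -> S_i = 5.34 + -0.18*i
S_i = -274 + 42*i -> [-274, -232, -190, -148, -106]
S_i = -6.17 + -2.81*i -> [-6.17, -8.98, -11.79, -14.6, -17.41]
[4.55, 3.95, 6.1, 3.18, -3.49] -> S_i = Random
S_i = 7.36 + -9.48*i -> [7.36, -2.12, -11.6, -21.08, -30.56]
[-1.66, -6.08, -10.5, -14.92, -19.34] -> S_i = -1.66 + -4.42*i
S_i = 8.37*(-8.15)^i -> [8.37, -68.22, 555.96, -4531.04, 36928.01]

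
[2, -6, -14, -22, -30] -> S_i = 2 + -8*i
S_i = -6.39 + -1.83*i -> [-6.39, -8.22, -10.05, -11.88, -13.71]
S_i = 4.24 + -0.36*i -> [4.24, 3.88, 3.52, 3.16, 2.8]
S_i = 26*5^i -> [26, 130, 650, 3250, 16250]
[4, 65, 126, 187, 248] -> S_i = 4 + 61*i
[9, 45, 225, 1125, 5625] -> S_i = 9*5^i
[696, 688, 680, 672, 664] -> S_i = 696 + -8*i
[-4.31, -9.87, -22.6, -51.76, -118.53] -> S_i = -4.31*2.29^i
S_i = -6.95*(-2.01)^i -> [-6.95, 13.97, -28.08, 56.44, -113.44]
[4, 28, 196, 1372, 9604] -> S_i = 4*7^i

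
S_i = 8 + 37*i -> [8, 45, 82, 119, 156]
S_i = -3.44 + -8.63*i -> [-3.44, -12.07, -20.7, -29.33, -37.96]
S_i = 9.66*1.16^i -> [9.66, 11.21, 13.0, 15.08, 17.49]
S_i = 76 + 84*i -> [76, 160, 244, 328, 412]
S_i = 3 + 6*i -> [3, 9, 15, 21, 27]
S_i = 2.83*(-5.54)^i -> [2.83, -15.68, 86.86, -481.19, 2665.79]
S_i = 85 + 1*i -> [85, 86, 87, 88, 89]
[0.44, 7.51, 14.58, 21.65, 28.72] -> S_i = 0.44 + 7.07*i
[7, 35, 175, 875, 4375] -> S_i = 7*5^i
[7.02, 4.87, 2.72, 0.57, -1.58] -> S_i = 7.02 + -2.15*i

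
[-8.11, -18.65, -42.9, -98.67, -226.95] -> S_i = -8.11*2.30^i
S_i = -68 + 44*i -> [-68, -24, 20, 64, 108]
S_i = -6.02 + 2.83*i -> [-6.02, -3.19, -0.36, 2.47, 5.3]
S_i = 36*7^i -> [36, 252, 1764, 12348, 86436]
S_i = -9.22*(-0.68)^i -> [-9.22, 6.27, -4.26, 2.9, -1.97]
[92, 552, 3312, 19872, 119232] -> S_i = 92*6^i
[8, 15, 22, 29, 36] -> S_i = 8 + 7*i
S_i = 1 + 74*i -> [1, 75, 149, 223, 297]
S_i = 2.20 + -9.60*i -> [2.2, -7.4, -17.0, -26.6, -36.2]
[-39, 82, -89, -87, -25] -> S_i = Random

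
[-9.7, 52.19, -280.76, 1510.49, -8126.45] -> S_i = -9.70*(-5.38)^i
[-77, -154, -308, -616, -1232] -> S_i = -77*2^i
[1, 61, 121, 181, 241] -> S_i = 1 + 60*i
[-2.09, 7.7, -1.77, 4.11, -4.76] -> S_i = Random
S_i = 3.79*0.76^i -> [3.79, 2.88, 2.19, 1.66, 1.26]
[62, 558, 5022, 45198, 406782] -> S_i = 62*9^i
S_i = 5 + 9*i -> [5, 14, 23, 32, 41]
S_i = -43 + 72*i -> [-43, 29, 101, 173, 245]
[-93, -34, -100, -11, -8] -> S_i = Random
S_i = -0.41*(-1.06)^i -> [-0.41, 0.43, -0.46, 0.49, -0.52]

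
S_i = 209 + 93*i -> [209, 302, 395, 488, 581]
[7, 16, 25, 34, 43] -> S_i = 7 + 9*i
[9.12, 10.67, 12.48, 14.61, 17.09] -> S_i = 9.12*1.17^i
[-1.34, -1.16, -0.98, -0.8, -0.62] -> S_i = -1.34 + 0.18*i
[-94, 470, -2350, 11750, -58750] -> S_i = -94*-5^i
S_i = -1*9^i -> [-1, -9, -81, -729, -6561]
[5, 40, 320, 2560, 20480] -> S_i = 5*8^i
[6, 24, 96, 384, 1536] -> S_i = 6*4^i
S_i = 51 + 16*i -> [51, 67, 83, 99, 115]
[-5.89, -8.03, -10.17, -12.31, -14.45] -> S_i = -5.89 + -2.14*i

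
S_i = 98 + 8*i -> [98, 106, 114, 122, 130]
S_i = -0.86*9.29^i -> [-0.86, -7.99, -74.22, -689.52, -6405.62]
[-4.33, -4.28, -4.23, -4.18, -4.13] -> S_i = -4.33 + 0.05*i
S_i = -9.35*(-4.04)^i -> [-9.35, 37.77, -152.61, 616.53, -2490.79]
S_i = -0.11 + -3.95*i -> [-0.11, -4.06, -8.01, -11.96, -15.91]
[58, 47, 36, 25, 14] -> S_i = 58 + -11*i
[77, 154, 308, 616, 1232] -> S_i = 77*2^i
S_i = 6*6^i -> [6, 36, 216, 1296, 7776]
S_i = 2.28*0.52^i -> [2.28, 1.19, 0.62, 0.32, 0.17]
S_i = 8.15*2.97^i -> [8.15, 24.21, 71.89, 213.51, 634.14]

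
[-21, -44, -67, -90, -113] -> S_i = -21 + -23*i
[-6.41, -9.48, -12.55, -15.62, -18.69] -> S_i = -6.41 + -3.07*i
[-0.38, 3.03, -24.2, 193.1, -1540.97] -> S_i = -0.38*(-7.98)^i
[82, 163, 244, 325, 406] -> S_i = 82 + 81*i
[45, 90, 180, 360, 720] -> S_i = 45*2^i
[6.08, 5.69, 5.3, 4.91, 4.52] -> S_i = 6.08 + -0.39*i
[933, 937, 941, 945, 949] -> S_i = 933 + 4*i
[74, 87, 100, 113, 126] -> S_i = 74 + 13*i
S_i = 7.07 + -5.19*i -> [7.07, 1.88, -3.31, -8.5, -13.69]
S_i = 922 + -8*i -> [922, 914, 906, 898, 890]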